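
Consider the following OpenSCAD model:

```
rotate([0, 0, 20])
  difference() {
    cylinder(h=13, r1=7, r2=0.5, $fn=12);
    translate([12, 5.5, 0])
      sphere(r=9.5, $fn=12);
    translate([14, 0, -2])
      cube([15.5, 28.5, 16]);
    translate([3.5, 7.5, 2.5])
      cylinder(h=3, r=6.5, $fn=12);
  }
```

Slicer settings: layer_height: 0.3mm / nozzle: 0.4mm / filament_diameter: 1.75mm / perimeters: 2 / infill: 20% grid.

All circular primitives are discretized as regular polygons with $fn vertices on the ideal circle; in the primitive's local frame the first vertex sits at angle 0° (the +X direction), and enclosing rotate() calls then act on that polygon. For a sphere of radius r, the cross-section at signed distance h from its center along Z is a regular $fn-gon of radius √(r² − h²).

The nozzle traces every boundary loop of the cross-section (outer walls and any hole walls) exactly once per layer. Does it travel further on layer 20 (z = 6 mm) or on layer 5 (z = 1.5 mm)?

layer 5 (z = 1.5 mm)

Layer 20 (z = 6): the cone contributes a regular 12-gon of circumradius 4.000 (interpolated between r1=7 and r2=0.5 at t=0.462) (perimeter = 2·12·4.000·sin(180°/12) = 24.85 mm); the r=9.5 sphere at (12, 5.5) slices to a regular 12-gon of circumradius 7.365 (√(r²−h²) with h=6 from center) (perimeter = 2·12·7.365·sin(180°/12) = 45.75 mm); the 15.5×28.5 cube at (14, 0) contributes its full rectangle (perimeter 88.00 mm); the cylinder at (3.5, 7.5) does not reach this height (z outside [2.5, 5.5]); Subtracting the remaining from the first: starting from the cone, the r=9.5 sphere at (12, 5.5) misses the remaining region (no effect); the 15.5×28.5 cube at (14, 0) misses the remaining region (no effect) — boundary = 24.85 mm; (whole slice rotated 20° about Z — lengths, areas and connectivity unchanged). So its perimeter = 24.85 mm. Layer 5 (z = 1.5): the cone: at t=0.115 of its height the radius interpolates to r₁+(r₂−r₁)t = 6.250, giving a regular 12-gon of that circumradius (perimeter = 2·12·6.250·sin(180°/12) = 38.82 mm); the r=9.5 sphere at (12, 5.5) slices to a regular 12-gon of circumradius 9.381 (√(r²−h²) with h=1.5 from center) (perimeter = 2·12·9.381·sin(180°/12) = 58.27 mm); the cube at (14, 0) (footprint 15.5×28.5) is included at this height (perimeter 88.00 mm); the cylinder at (3.5, 7.5) is not intersected at this z (z outside [2.5, 5.5]); After the difference (first − rest): starting from the cone, the r=9.5 sphere at (12, 5.5) partially overlaps it — only the 10.52 mm² overlap (of its 264.00 mm²) is removed, clipping the outline; the 15.5×28.5 cube at (14, 0) misses the remaining region (no effect) — boundary = 38.36 mm; (whole slice rotated 20° about Z — lengths, areas and connectivity unchanged). So its perimeter = 38.36 mm. Layer 5 is larger (38.36 vs 24.85 mm).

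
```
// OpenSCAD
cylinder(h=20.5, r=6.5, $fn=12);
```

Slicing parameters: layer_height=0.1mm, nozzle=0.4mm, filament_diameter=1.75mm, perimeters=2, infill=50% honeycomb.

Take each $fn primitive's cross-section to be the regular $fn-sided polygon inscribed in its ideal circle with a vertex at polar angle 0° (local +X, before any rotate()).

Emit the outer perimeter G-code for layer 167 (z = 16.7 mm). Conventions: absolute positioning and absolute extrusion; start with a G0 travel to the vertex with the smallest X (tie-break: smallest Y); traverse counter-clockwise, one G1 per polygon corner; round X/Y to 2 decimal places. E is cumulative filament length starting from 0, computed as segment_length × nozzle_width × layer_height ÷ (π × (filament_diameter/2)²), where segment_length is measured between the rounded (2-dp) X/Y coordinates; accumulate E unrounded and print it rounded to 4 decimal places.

G0 X-6.50 Y0.00 Z16.70
G1 X-5.63 Y-3.25 E0.0560
G1 X-3.25 Y-5.63 E0.1119
G1 X0.00 Y-6.50 E0.1679
G1 X3.25 Y-5.63 E0.2238
G1 X5.63 Y-3.25 E0.2798
G1 X6.50 Y0.00 E0.3358
G1 X5.63 Y3.25 E0.3917
G1 X3.25 Y5.63 E0.4477
G1 X0.00 Y6.50 E0.5036
G1 X-3.25 Y5.63 E0.5596
G1 X-5.63 Y3.25 E0.6156
G1 X-6.50 Y0.00 E0.6715

At z = 16.7 mm: the r=6.5 cylinder contributes a regular 12-gon of circumradius 6.5. The outline is a single polygon with 12 vertices. Extrusion per mm of travel: 0.4 × 0.1 / (π × 0.875²) = 0.016630. Accumulating E over each segment gives final E = 0.6715.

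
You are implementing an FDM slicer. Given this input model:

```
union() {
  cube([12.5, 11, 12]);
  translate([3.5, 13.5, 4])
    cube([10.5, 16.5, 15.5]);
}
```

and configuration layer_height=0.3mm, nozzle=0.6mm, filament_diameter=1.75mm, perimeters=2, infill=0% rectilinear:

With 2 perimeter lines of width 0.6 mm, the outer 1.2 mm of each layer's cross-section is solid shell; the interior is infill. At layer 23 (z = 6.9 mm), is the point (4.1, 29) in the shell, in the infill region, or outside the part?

shell

At z = 6.9 mm: the cube (footprint 12.5×11) is included at this height; the cube at (3.5, 13.5) is present — its section is the full 10.5×16.5 rectangle; Taking the union: the 2 present regions are separate (no shared area or edge), so areas and boundary lengths simply add and each stays a separate island — 2 connected regions. Overall, the cross-section has 2 separate islands. The nearest boundary edge runs (3.50, 13.50)→(3.50, 30.00); distance from the point to it = 0.60 mm. (Shell/infill is judged within the island containing the point — the largest one.) The point is inside the cross-section, 0.60 mm from the nearest boundary — within the 1.2 mm shell band (2 × 0.6).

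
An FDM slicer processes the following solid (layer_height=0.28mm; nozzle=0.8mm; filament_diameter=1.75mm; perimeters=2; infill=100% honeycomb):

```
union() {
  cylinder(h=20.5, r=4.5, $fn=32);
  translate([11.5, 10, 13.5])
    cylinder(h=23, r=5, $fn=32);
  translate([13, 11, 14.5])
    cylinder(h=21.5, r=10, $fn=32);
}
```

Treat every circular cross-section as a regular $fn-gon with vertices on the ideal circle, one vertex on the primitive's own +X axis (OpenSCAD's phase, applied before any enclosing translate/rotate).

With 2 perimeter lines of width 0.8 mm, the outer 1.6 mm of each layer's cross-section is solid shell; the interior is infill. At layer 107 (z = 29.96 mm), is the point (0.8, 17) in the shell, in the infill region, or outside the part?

outside

At z = 29.96 mm: the cylinder is not intersected at this z (z outside [0, 20.5]); the r=5 cylinder at (11.5, 10) gives a regular 32-gon of circumradius 5 (constant along its height); the r=10 cylinder at (13, 11) contributes a regular 32-gon of circumradius 10; Merging all regions: the r=5 cylinder at (11.5, 10) lies entirely inside the r=10 cylinder at (13, 11), so the union is just the r=10 cylinder at (13, 11) — 1 connected region. Overall, the cross-section is a single solid region. The nearest boundary edge runs (3.76, 14.83)→(4.69, 16.56); distance from the point to it = 3.64 mm. The point is not inside any of the regions above, so it lies outside the cross-section (3.64 mm from the nearest boundary).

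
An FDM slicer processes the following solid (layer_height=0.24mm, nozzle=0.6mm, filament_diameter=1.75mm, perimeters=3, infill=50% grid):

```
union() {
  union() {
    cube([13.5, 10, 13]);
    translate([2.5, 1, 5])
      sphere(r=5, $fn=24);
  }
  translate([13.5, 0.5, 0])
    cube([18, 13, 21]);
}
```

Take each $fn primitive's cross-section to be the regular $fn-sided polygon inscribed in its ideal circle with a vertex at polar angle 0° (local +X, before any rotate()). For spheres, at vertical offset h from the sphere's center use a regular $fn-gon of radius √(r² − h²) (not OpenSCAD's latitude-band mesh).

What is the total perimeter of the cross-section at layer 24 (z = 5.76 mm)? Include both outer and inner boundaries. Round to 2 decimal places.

At z = 5.76 mm: the 13.5×10 cube contributes its full rectangle (perimeter 47.00 mm); the r=5 sphere at (2.5, 1) slices to a regular 24-gon of circumradius 4.942 (√(r²−h²) with h=0.76 from center) (perimeter = 2·24·4.942·sin(180°/24) = 30.96 mm); Merging all regions: the regions partially overlap (shared area 38.07 mm²), so the edge portions inside another operand are dropped and the merged outline is re-measured after clipping — boundary = 54.03 mm; the 18×13 cube at (13.5, 0.5) contributes its full rectangle (perimeter 62.00 mm); Taking the union: the 2 present regions share edge segments without overlapping in area, so areas simply add but the touching pieces fuse into one outline (the shared edge portions become interior and drop out of the boundary) — boundary = 97.03 mm. Overall, the cross-section is a single solid region. Total boundary length (outer) = 97.03 mm.

97.03 mm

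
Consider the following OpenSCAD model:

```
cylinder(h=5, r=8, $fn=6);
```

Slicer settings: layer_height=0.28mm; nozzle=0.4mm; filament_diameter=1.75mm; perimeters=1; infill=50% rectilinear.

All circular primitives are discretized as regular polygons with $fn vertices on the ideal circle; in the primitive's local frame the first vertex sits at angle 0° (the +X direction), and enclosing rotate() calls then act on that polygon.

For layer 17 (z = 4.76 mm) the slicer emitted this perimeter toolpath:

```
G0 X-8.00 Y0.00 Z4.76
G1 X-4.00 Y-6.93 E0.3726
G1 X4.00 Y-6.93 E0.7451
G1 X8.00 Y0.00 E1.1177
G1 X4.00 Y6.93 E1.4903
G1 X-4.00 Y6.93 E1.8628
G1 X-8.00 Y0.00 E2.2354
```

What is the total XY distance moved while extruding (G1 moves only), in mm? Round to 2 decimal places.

Sum the Euclidean lengths of each G1 segment: total = 48.01 mm.

48.01 mm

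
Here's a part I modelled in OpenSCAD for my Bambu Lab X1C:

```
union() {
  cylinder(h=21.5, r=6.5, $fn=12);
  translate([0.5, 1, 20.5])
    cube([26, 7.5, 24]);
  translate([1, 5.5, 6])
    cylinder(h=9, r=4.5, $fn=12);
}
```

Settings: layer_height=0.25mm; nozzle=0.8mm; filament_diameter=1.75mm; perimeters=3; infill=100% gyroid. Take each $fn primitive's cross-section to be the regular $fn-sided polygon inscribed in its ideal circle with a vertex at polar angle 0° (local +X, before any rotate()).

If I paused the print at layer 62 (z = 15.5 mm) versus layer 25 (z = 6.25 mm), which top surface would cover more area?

Layer 62 (z = 15.5): the cylinder: section is a regular 12-gon, circumradius r=6.5 (area = (12/2)·6.500²·sin(360°/12) = 126.75 mm²); the cube at (0.5, 1) is not intersected at this z (z outside [20.5, 44.5]); the cylinder at (1, 5.5) is absent (z outside [6, 15]); Combining (union): only the r=6.5 cylinder is present, so the union is just that shape — area = 126.75 mm². So its area = 126.75 mm². Layer 25 (z = 6.25): the r=6.5 cylinder gives a regular 12-gon of circumradius 6.5 (constant along its height) (area = (12/2)·6.500²·sin(360°/12) = 126.75 mm²); the cube at (0.5, 1) is absent (z outside [20.5, 44.5]); the cylinder at (1, 5.5): section is a regular 12-gon, circumradius r=4.5 (area = (12/2)·4.500²·sin(360°/12) = 60.75 mm²); Combining (union): the regions partially overlap — summed areas 187.50 mm² minus the doubly-counted overlap 32.28 mm² gives 155.22 mm² — area = 155.22 mm². So its area = 155.22 mm². Layer 25 is larger (155.22 vs 126.75 mm²).

layer 25 (z = 6.25 mm)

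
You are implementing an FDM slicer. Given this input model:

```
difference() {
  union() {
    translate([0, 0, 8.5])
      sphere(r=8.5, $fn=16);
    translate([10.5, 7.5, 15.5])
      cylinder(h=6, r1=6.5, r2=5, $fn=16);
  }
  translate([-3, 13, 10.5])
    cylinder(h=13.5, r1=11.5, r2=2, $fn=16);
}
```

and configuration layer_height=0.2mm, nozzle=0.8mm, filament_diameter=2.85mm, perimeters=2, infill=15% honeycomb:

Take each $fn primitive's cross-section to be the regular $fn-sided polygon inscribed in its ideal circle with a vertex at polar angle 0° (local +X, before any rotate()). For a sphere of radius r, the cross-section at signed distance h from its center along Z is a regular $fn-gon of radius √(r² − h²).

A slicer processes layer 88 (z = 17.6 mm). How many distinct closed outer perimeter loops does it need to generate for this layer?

1

At z = 17.6 mm: the sphere is not intersected at this z (|z−center|=9.100 > r=8.5); the cone at (10.5, 7.5) (r1=6.5→r2=5) has section circumradius 5.975 here — a regular 16-gon; Combining (union): only the cone at (10.5, 7.5) is present, so the union is just that shape — 1 connected region; the cone at (-3, 13) (r1=11.5→r2=2) has section circumradius 6.504 here — a regular 16-gon; Subtracting the remaining from the first: starting from the result so far, the cone at (-3, 13) misses the remaining region (no effect) — 1 connected region. The result has 1 disconnected region.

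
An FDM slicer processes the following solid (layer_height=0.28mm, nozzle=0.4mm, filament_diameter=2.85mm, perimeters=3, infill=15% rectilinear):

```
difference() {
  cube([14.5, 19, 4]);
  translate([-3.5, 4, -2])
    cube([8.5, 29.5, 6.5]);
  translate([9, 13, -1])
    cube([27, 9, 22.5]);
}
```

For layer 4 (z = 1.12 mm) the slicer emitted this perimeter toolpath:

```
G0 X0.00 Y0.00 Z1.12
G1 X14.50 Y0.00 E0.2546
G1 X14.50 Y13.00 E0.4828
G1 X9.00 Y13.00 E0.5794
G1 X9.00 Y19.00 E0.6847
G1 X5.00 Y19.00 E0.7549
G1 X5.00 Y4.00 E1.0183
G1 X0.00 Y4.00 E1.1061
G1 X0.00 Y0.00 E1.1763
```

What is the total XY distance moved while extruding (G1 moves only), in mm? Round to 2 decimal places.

67.00 mm

Sum the Euclidean lengths of each G1 segment: total = 67.00 mm.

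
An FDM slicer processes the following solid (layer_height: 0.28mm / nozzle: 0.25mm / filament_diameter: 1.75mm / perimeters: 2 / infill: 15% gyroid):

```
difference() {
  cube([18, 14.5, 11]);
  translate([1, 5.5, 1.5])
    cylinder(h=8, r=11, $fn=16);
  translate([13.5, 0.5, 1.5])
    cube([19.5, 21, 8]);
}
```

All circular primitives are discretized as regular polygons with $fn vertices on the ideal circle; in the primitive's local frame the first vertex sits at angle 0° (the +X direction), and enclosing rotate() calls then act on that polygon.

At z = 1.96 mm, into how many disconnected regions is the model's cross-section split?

At z = 1.96 mm: the 18×14.5 cube contributes its full rectangle; the r=11 cylinder at (1, 5.5) contributes a regular 16-gon of circumradius 11; the 19.5×21 cube at (13.5, 0.5) contributes its full rectangle; After the difference (first − rest): starting from the 18×14.5 cube, the r=11 cylinder at (1, 5.5) partially overlaps it — only the 156.54 mm² overlap (of its 370.44 mm²) is removed, clipping the outline; the 19.5×21 cube at (13.5, 0.5) partially overlaps it — only the 63.00 mm² overlap (of its 409.50 mm²) is removed, clipping the outline — 1 connected region. The result has 1 disconnected region.

1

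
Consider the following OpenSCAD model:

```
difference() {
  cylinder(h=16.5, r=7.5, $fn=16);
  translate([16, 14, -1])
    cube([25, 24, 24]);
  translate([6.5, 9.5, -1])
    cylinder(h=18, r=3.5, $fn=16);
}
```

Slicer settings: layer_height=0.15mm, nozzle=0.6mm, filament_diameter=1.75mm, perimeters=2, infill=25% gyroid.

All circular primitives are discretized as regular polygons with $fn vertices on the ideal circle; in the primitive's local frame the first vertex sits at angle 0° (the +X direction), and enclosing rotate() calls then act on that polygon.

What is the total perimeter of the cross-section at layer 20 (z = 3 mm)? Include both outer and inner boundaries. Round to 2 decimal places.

At z = 3 mm: the cylinder: section is a regular 16-gon, circumradius r=7.5 (perimeter = 2·16·7.500·sin(180°/16) = 46.82 mm); the cube at (16, 14) (footprint 25×24) is included at this height (perimeter 98.00 mm); the r=3.5 cylinder at (6.5, 9.5) contributes a regular 16-gon of circumradius 3.5 (perimeter = 2·16·3.500·sin(180°/16) = 21.85 mm); After the difference (first − rest): starting from the r=7.5 cylinder, the 25×24 cube at (16, 14) misses the remaining region (no effect); the r=3.5 cylinder at (6.5, 9.5) misses the remaining region (no effect) — boundary = 46.82 mm. Overall, the cross-section is a single solid region. Total boundary length (outer) = 46.82 mm.

46.82 mm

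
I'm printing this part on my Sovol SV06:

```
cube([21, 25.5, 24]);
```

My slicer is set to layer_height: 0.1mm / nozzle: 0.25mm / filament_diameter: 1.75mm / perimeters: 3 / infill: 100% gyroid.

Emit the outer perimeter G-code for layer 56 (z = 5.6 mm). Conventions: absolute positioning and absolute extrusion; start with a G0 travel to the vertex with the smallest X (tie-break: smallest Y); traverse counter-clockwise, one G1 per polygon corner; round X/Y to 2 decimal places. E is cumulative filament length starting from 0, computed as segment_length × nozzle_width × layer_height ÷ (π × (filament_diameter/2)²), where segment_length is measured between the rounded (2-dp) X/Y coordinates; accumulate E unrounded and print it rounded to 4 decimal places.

At z = 5.6 mm: the 21×25.5 cube contributes its full rectangle. The outline is a single polygon with 4 vertices. Extrusion per mm of travel: 0.25 × 0.1 / (π × 0.875²) = 0.010394. Accumulating E over each segment gives final E = 0.9666.

G0 X0.00 Y0.00 Z5.60
G1 X21.00 Y0.00 E0.2183
G1 X21.00 Y25.50 E0.4833
G1 X0.00 Y25.50 E0.7016
G1 X0.00 Y0.00 E0.9666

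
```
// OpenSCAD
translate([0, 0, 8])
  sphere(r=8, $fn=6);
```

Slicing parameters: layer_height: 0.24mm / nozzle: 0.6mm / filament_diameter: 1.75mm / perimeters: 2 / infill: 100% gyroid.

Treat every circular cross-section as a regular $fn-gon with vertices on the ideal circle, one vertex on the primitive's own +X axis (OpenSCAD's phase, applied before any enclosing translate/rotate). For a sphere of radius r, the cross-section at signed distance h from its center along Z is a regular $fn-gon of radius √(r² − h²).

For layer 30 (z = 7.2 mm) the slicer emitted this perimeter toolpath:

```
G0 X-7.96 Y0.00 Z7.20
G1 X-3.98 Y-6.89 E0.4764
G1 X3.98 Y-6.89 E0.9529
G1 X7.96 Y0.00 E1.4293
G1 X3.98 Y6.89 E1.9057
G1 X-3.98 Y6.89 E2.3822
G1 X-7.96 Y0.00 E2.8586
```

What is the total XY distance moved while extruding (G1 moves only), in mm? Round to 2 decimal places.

Sum the Euclidean lengths of each G1 segment: total = 47.75 mm.

47.75 mm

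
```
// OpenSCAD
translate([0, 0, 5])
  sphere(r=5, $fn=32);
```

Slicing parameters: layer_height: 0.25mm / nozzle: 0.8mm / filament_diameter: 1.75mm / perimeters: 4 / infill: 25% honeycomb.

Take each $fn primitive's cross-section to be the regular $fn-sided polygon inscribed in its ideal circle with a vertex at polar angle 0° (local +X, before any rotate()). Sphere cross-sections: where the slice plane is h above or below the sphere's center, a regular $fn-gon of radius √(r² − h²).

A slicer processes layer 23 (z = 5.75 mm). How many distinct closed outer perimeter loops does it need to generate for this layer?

1

At z = 5.75 mm: the r=5 sphere contributes a regular 32-gon of circumradius √(5²−0.75²) = 4.943. The result has 1 disconnected region.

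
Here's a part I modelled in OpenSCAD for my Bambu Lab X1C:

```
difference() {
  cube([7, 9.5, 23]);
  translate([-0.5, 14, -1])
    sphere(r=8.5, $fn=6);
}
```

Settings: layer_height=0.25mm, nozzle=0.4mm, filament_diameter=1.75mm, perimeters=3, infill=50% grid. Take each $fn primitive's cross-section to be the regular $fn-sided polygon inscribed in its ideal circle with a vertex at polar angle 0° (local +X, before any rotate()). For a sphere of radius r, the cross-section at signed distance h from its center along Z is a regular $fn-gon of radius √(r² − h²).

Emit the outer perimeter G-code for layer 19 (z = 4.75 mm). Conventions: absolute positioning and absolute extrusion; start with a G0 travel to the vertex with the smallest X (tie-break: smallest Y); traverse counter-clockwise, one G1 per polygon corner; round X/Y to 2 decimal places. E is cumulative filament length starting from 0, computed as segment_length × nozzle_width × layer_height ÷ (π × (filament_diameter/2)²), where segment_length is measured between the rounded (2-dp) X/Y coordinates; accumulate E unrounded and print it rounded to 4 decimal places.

At z = 4.75 mm: the cube is present — its section is the full 7×9.5 rectangle; the sphere at (-0.5, 14): section is a regular 6-gon, circumradius = √(r²−h²) = √(8.5²−5.75²) = 6.260; Taking the first minus the rest: starting from the 7×9.5 cube, the r=8.5 sphere at (-0.5, 14) partially overlaps it — only the 2.67 mm² overlap (of its 101.81 mm²) is removed, clipping the outline — 1 connected region. The outline is a single polygon with 6 vertices. Extrusion per mm of travel: 0.4 × 0.25 / (π × 0.875²) = 0.041575. Accumulating E over each segment gives final E = 1.3558.

G0 X0.00 Y0.00 Z4.75
G1 X7.00 Y0.00 E0.2910
G1 X7.00 Y9.50 E0.6860
G1 X3.16 Y9.50 E0.8456
G1 X2.63 Y8.58 E0.8898
G1 X0.00 Y8.58 E0.9991
G1 X0.00 Y0.00 E1.3558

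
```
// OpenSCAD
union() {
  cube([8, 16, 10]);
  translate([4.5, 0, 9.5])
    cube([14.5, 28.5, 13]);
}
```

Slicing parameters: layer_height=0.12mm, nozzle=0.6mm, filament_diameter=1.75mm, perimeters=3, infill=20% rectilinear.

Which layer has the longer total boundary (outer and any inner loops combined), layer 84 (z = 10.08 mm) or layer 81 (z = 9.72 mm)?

layer 81 (z = 9.72 mm)

Layer 84 (z = 10.08): the cube is not intersected at this z (z outside [0, 10]); the 14.5×28.5 cube at (4.5, 0) contributes its full rectangle (perimeter 86.00 mm); Combining (union): only the 14.5×28.5 cube at (4.5, 0) is present, so the union is just that shape — boundary = 86.00 mm. So its perimeter = 86.00 mm. Layer 81 (z = 9.72): the cube (footprint 8×16) is included at this height (perimeter 48.00 mm); the 14.5×28.5 cube at (4.5, 0) contributes its full rectangle (perimeter 86.00 mm); Combining (union): the regions partially overlap (shared area 56.00 mm²), so the edge portions inside another operand are dropped and the merged outline is re-measured after clipping — boundary = 95.00 mm. So its perimeter = 95.00 mm. Layer 81 is larger (95.00 vs 86.00 mm).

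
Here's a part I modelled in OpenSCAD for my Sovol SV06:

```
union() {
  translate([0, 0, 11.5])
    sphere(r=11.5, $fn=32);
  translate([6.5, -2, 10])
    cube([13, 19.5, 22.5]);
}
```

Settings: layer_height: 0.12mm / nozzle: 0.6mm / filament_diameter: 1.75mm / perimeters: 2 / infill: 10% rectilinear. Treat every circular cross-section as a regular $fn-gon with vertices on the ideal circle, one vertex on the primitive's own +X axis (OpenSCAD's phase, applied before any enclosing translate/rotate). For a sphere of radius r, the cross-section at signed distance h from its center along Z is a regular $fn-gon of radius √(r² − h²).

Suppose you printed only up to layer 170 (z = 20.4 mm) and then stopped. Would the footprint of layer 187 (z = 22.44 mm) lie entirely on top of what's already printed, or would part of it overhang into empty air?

entirely on top

Compare the two slices. At z = 20.4: the sphere: section is a regular 32-gon, circumradius = √(r²−h²) = √(11.5²−8.9²) = 7.283 (area = (32/2)·7.283²·sin(360°/32) = 165.56 mm²); the 13×19.5 cube at (6.5, -2) contributes its full rectangle (area 253.50 mm²); Combining (union): the regions partially overlap — summed areas 419.06 mm² minus the doubly-counted overlap 2.99 mm² gives 416.07 mm² — area = 416.07 mm². At z = 22.44: the r=11.5 sphere slices to a regular 32-gon of circumradius 3.545 (√(r²−h²) with h=10.94 from center) (area = (32/2)·3.545²·sin(360°/32) = 39.23 mm²); the cube at (6.5, -2) (footprint 13×19.5) is included at this height (area 253.50 mm²); Taking the union: the 2 present regions are separate (no shared area or edge), so areas and boundary lengths simply add and each stays a separate island — area = 292.73 mm². Checking containment: the cross-section at z = 22.44 is a subset of the cross-section at z = 20.4.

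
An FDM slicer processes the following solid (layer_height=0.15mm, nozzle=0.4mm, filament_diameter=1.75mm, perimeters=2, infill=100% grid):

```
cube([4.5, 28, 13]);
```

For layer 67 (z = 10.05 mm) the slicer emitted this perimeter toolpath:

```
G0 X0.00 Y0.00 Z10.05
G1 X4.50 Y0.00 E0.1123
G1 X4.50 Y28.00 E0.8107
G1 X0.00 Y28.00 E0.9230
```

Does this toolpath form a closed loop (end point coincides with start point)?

Start point (G0): (0.00, 0.00). End point (last G1): the path does not return to the start — open.

no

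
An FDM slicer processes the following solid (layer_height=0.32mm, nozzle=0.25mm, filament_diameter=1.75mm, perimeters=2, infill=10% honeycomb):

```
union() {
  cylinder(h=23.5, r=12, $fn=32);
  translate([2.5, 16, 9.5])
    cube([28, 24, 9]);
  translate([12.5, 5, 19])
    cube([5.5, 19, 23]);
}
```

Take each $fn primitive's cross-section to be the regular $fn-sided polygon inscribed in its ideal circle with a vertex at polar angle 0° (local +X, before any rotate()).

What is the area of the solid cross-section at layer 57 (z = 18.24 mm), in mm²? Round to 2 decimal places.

At z = 18.24 mm: the r=12 cylinder contributes a regular 32-gon of circumradius 12 (area = (32/2)·12.000²·sin(360°/32) = 449.49 mm²); the cube at (2.5, 16) is present — its section is the full 28×24 rectangle (area 672.00 mm²); the cube at (12.5, 5) is not intersected at this z (z outside [19, 42]); Combining (union): the 2 present regions are separate (no shared area or edge), so areas and boundary lengths simply add and each stays a separate island — area = 1121.49 mm². Overall, the cross-section has 2 separate islands. Net area = 1121.49 mm².

1121.49 mm²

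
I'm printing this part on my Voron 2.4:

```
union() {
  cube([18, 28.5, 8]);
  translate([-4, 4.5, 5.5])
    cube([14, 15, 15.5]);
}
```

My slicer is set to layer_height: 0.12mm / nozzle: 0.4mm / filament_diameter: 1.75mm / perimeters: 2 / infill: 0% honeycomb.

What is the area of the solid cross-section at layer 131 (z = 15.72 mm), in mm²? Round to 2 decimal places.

At z = 15.72 mm: the cube does not reach this height (z outside [0, 8]); the 14×15 cube at (-4, 4.5) contributes its full rectangle (area 210.00 mm²); Combining (union): only the 14×15 cube at (-4, 4.5) is present, so the union is just that shape — area = 210.00 mm². Overall, the cross-section is a single solid region. Net area = 210.00 mm².

210.00 mm²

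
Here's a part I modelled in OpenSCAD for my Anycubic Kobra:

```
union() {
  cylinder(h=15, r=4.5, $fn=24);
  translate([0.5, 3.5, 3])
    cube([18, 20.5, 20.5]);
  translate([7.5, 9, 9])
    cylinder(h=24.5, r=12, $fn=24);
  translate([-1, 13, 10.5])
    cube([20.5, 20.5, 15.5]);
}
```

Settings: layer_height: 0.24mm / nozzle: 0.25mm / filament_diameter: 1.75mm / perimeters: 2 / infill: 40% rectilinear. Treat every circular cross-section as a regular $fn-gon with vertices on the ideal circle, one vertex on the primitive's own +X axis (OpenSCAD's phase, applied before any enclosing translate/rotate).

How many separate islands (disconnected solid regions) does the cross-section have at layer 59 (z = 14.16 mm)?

At z = 14.16 mm: the r=4.5 cylinder contributes a regular 24-gon of circumradius 4.5; the cube at (0.5, 3.5) (footprint 18×20.5) is included at this height; the r=12 cylinder at (7.5, 9) gives a regular 24-gon of circumradius 12 (constant along its height); the cube at (-1, 13) is present — its section is the full 20.5×20.5 rectangle; Taking the union: the regions partially overlap (shared area 522.65 mm²), so overlapping operands fuse into one piece — 1 connected region. Overall, the cross-section is a single solid region. Island count = 1.

1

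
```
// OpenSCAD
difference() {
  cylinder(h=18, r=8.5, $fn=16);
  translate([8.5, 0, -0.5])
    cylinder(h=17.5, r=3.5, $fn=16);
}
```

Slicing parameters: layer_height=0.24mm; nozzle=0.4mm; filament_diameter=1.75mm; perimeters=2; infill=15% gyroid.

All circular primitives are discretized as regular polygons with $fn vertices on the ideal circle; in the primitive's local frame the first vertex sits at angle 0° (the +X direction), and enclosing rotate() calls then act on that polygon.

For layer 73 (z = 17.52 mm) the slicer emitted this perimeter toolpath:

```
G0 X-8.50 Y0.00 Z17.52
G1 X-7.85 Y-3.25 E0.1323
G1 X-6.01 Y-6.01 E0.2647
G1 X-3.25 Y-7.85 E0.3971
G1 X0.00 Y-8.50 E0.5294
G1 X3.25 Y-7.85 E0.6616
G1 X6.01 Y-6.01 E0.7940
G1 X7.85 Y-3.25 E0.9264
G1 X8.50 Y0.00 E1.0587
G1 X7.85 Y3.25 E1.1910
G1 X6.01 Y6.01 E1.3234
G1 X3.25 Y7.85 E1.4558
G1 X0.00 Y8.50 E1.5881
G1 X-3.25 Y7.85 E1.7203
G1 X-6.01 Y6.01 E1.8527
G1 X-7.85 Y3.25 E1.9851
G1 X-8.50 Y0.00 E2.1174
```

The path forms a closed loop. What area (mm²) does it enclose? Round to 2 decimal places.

221.08 mm²

Apply the shoelace formula to the sequence of (X, Y) vertices; enclosed area = 221.08 mm².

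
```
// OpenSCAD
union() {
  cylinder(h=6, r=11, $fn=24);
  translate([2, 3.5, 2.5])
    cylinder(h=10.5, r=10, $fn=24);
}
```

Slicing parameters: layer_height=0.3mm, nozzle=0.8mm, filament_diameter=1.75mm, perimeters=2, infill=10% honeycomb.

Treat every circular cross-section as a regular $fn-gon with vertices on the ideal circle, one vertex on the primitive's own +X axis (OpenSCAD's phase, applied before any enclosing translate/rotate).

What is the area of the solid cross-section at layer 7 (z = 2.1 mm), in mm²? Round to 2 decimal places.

At z = 2.1 mm: the r=11 cylinder contributes a regular 24-gon of circumradius 11 (area = (24/2)·11.000²·sin(360°/24) = 375.81 mm²); the cylinder at (2, 3.5) is not intersected at this z (z outside [2.5, 13]); Merging all regions: only the r=11 cylinder is present, so the union is just that shape — area = 375.81 mm². Overall, the cross-section is a single solid region. Net area = 375.81 mm².

375.81 mm²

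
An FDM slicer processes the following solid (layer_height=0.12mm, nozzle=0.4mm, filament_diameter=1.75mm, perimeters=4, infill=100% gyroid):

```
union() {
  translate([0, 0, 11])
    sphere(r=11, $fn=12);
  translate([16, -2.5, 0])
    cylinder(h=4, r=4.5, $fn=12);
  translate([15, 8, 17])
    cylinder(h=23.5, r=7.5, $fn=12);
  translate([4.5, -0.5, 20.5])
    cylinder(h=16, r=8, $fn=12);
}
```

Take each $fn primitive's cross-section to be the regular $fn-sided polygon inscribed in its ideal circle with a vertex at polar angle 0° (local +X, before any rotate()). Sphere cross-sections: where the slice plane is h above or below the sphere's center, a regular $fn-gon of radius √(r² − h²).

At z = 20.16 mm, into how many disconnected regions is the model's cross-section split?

At z = 20.16 mm: the r=11 sphere slices to a regular 12-gon of circumradius 6.091 (√(r²−h²) with h=9.16 from center); the cylinder at (16, -2.5) does not reach this height (z outside [0, 4]); the r=7.5 cylinder at (15, 8) gives a regular 12-gon of circumradius 7.5 (constant along its height); the cylinder at (4.5, -0.5) is not intersected at this z (z outside [20.5, 36.5]); Combining (union): the 2 present regions are separate (no shared area or edge), so areas and boundary lengths simply add and each stays a separate island — 2 connected regions. The result has 2 disconnected regions.

2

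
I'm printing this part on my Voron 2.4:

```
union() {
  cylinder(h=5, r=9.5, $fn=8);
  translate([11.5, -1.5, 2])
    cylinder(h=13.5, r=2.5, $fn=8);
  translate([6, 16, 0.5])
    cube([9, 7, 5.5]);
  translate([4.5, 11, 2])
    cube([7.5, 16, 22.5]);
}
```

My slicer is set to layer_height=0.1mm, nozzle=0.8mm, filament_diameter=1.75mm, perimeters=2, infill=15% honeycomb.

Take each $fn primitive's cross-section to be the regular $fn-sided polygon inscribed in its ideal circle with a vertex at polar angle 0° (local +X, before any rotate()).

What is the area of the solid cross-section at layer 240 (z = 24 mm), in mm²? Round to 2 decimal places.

120.00 mm²

At z = 24 mm: the cylinder is absent (z outside [0, 5]); the cylinder at (11.5, -1.5) is not intersected at this z (z outside [2, 15.5]); the cube at (6, 16) is absent (z outside [0.5, 6]); the 7.5×16 cube at (4.5, 11) contributes its full rectangle (area 120.00 mm²); Merging all regions: only the 7.5×16 cube at (4.5, 11) is present, so the union is just that shape — area = 120.00 mm². Overall, the cross-section is a single solid region. Net area = 120.00 mm².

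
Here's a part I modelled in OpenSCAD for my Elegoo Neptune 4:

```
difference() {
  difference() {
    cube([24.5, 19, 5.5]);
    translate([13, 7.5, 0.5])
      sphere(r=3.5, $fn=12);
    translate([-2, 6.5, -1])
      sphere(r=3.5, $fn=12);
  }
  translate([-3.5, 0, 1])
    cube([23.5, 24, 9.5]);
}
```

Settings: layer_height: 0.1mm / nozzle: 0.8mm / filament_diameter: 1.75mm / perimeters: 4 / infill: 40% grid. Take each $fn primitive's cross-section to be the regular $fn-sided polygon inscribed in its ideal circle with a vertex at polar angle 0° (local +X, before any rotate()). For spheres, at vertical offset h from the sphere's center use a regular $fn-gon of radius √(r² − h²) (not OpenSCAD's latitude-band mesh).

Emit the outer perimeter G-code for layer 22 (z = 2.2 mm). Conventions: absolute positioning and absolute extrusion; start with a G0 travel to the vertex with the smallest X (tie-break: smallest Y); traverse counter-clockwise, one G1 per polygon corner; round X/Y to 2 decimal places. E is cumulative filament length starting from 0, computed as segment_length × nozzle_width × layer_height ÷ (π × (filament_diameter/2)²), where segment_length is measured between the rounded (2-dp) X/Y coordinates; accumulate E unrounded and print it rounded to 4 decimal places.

G0 X20.00 Y0.00 Z2.20
G1 X24.50 Y0.00 E0.1497
G1 X24.50 Y19.00 E0.7816
G1 X20.00 Y19.00 E0.9313
G1 X20.00 Y0.00 E1.5632

At z = 2.2 mm: the cube (footprint 24.5×19) is included at this height; the sphere at (13, 7.5): section is a regular 12-gon, circumradius = √(r²−h²) = √(3.5²−1.7²) = 3.059; the r=3.5 sphere at (-2, 6.5) contributes a regular 12-gon of circumradius √(3.5²−3.2²) = 1.418; After the difference (first − rest): starting from the 24.5×19 cube, the r=3.5 sphere at (13, 7.5) lies wholly inside it (removes its full 28.08 mm² and its 19.00 mm outline becomes a hole wall); the r=3.5 sphere at (-2, 6.5) misses the remaining region (no effect) — 1 connected region with 1 hole; the 23.5×24 cube at (-3.5, 0) contributes its full rectangle; After the difference (first − rest): starting from that combined region, the 23.5×24 cube at (-3.5, 0) partially overlaps it — only the 351.92 mm² overlap (of its 564.00 mm²) is removed, clipping the outline — 1 connected region. The outline is a single polygon with 4 vertices. Extrusion per mm of travel: 0.8 × 0.1 / (π × 0.875²) = 0.033260. Accumulating E over each segment gives final E = 1.5632.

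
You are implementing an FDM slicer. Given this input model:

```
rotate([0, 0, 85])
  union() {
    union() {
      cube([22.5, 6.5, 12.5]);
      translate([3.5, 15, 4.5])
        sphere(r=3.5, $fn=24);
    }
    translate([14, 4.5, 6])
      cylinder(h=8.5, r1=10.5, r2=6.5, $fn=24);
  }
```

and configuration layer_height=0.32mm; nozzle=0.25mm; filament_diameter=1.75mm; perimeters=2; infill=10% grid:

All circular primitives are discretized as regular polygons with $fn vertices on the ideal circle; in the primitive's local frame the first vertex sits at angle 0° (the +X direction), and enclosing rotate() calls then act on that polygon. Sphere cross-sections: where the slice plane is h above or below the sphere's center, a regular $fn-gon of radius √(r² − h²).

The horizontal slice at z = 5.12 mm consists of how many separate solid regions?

At z = 5.12 mm: the cube is present — its section is the full 22.5×6.5 rectangle; the r=3.5 sphere at (3.5, 15) slices to a regular 24-gon of circumradius 3.445 (√(r²−h²) with h=0.62 from center); Taking the union: the 2 present regions are separate (no shared area or edge), so areas and boundary lengths simply add and each stays a separate island — 2 connected regions; the cone at (14, 4.5) is not intersected at this z (z outside [6, 14.5]); Merging all regions: only the result so far is present, so the union is just that shape — 2 connected regions; (whole slice rotated 85° about Z — lengths, areas and connectivity unchanged). The result has 2 disconnected regions.

2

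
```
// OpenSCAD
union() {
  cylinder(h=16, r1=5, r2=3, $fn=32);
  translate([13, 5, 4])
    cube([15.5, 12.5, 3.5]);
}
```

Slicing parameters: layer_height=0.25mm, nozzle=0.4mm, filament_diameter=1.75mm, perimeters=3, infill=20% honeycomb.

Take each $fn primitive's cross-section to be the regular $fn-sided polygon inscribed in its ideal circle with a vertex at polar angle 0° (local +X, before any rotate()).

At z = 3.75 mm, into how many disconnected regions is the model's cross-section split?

1

At z = 3.75 mm: the cone contributes a regular 32-gon of circumradius 4.531 (interpolated between r1=5 and r2=3 at t=0.234); the cube at (13, 5) is not intersected at this z (z outside [4, 7.5]); Merging all regions: only the cone is present, so the union is just that shape — 1 connected region. The result has 1 disconnected region.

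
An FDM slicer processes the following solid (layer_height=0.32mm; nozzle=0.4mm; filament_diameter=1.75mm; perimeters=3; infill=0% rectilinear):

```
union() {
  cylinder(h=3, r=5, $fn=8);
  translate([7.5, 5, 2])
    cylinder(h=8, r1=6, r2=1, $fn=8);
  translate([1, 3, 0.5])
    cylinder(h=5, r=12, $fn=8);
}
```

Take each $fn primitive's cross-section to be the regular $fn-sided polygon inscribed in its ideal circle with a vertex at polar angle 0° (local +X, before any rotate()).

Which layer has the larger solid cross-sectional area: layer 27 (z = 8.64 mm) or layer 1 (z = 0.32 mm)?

layer 1 (z = 0.32 mm)

Layer 27 (z = 8.64): the cylinder does not reach this height (z outside [0, 3]); the cone at (7.5, 5): at t=0.830 of its height the radius interpolates to r₁+(r₂−r₁)t = 1.850, giving a regular 8-gon of that circumradius (area = (8/2)·1.850²·sin(360°/8) = 9.68 mm²); the cylinder at (1, 3) is absent (z outside [0.5, 5.5]); Combining (union): only the cone at (7.5, 5) is present, so the union is just that shape — area = 9.68 mm². So its area = 9.68 mm². Layer 1 (z = 0.32): the cylinder: section is a regular 8-gon, circumradius r=5 (area = (8/2)·5.000²·sin(360°/8) = 70.71 mm²); the cone at (7.5, 5) is absent (z outside [2, 10]); the cylinder at (1, 3) is not intersected at this z (z outside [0.5, 5.5]); Combining (union): only the r=5 cylinder is present, so the union is just that shape — area = 70.71 mm². So its area = 70.71 mm². Layer 1 is larger (70.71 vs 9.68 mm²).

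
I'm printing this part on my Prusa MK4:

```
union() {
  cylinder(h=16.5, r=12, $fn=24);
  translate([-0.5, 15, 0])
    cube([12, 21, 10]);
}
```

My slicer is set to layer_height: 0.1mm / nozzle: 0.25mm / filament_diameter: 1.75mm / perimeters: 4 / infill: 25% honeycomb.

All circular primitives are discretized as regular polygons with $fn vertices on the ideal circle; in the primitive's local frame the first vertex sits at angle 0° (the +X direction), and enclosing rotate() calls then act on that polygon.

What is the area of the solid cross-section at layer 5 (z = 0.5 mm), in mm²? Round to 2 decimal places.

At z = 0.5 mm: the r=12 cylinder gives a regular 24-gon of circumradius 12 (constant along its height) (area = (24/2)·12.000²·sin(360°/24) = 447.24 mm²); the 12×21 cube at (-0.5, 15) contributes its full rectangle (area 252.00 mm²); Taking the union: the 2 present regions are separate (no shared area or edge), so areas and boundary lengths simply add and each stays a separate island — area = 699.24 mm². Overall, the cross-section has 2 separate islands. Net area = 699.24 mm².

699.24 mm²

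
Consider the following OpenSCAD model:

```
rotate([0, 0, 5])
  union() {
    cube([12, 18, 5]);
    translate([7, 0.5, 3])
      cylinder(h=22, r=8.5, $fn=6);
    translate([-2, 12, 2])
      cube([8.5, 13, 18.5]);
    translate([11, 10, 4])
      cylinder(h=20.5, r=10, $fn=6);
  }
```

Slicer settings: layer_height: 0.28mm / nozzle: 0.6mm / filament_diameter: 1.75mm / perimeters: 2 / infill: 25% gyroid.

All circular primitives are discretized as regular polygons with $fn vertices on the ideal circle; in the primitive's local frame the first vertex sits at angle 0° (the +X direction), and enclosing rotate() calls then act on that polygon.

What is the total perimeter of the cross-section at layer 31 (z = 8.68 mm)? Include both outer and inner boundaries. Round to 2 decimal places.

At z = 8.68 mm: the cube is not intersected at this z (z outside [0, 5]); the r=8.5 cylinder at (7, 0.5) contributes a regular 6-gon of circumradius 8.5 (perimeter = 2·6·8.500·sin(180°/6) = 51.00 mm); the cube at (-2, 12) is present — its section is the full 8.5×13 rectangle (perimeter 43.00 mm); the r=10 cylinder at (11, 10) gives a regular 6-gon of circumradius 10 (constant along its height) (perimeter = 2·6·10.000·sin(180°/6) = 60.00 mm); Merging all regions: the regions partially overlap (shared area 74.81 mm²), so the edge portions inside another operand are dropped and the merged outline is re-measured after clipping — boundary = 102.23 mm; (rotated 5° about Z; rotation is an isometry so areas/perimeters/island counts are preserved). Overall, the cross-section is a single solid region. Total boundary length (outer) = 102.23 mm.

102.23 mm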